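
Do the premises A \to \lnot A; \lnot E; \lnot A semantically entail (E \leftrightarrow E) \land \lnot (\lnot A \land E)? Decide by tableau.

Yes

Initial set: {T (A \to \lnot A); T \lnot E; T \lnot A; F ((E \leftrightarrow E) \land \lnot (\lnot A \land E))}.
T (A \to \lnot A): β-rule — branch into F A  //  T \lnot A.
  branch 1 (add F A):
    F ((E \leftrightarrow E) \land \lnot (\lnot A \land E)): β-rule — branch into F (E \leftrightarrow E)  //  F \lnot (\lnot A \land E).
      branch 1.1 (add F (E \leftrightarrow E)):
        F (E \leftrightarrow E): β-rule — branch into T E, F E  //  F E, T E.
          branch 1.1.1 (add T E, F E):
            × closes — contains both E and \lnot E.
          branch 1.1.2 (add F E, T E):
            × closes — contains both E and \lnot E.
      branch 1.2 (add F \lnot (\lnot A \land E)):
        F \lnot (\lnot A \land E): α-rule — add T \lnot A, T E.
        × closes — contains both E and \lnot E.
  branch 2 (add T \lnot A):
    F ((E \leftrightarrow E) \land \lnot (\lnot A \land E)): β-rule — branch into F (E \leftrightarrow E)  //  F \lnot (\lnot A \land E).
      branch 2.1 (add F (E \leftrightarrow E)):
        F (E \leftrightarrow E): β-rule — branch into T E, F E  //  F E, T E.
          branch 2.1.1 (add T E, F E):
            × closes — contains both E and \lnot E.
          branch 2.1.2 (add F E, T E):
            × closes — contains both E and \lnot E.
      branch 2.2 (add F \lnot (\lnot A \land E)):
        F \lnot (\lnot A \land E): α-rule — add T \lnot A, T E.
        × closes — contains both E and \lnot E.
All 6 branches close.
Every branch closed, so the premises entail the conclusion.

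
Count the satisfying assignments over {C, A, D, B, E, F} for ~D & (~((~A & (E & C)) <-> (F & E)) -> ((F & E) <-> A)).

Initial set: {(~D & (~((~A & (E & C)) <-> (F & E)) -> ((F & E) <-> A)))}.
(~D & (~((~A & (E & C)) <-> (F & E)) -> ((F & E) <-> A))): α-rule — add ~D, (~((~A & (E & C)) <-> (F & E)) -> ((F & E) <-> A)).
(~((~A & (E & C)) <-> (F & E)) -> ((F & E) <-> A)): β-rule — branch into ~~((~A & (E & C)) <-> (F & E))  //  ((F & E) <-> A).
  branch 1 (add ~~((~A & (E & C)) <-> (F & E))):
    ~~((~A & (E & C)) <-> (F & E)): β-rule — branch into (~A & (E & C)), (F & E)  //  ~(~A & (E & C)), ~(F & E).
      branch 1.1 (add (~A & (E & C)), (F & E)):
        (~A & (E & C)): α-rule — add ~A, (E & C).
        (F & E): α-rule — add F, E.
        (E & C): α-rule — add E, C.
        ○ open, literals {A=false, C=true, D=false, E=true, F=true}.
      branch 1.2 (add ~(~A & (E & C)), ~(F & E)):
        ~(~A & (E & C)): β-rule — branch into ~~A  //  ~(E & C).
          branch 1.2.1 (add ~~A):
            ~(F & E): β-rule — branch into ~F  //  ~E.
              branch 1.2.1.1 (add ~F):
                ○ open, literals {A=true, D=false, F=false}.
              branch 1.2.1.2 (add ~E):
                ○ open, literals {A=true, D=false, E=false}.
          branch 1.2.2 (add ~(E & C)):
            ~(F & E): β-rule — branch into ~F  //  ~E.
              branch 1.2.2.1 (add ~F):
                ~(E & C): β-rule — branch into ~E  //  ~C.
                  branch 1.2.2.1.1 (add ~E):
                    ○ open, literals {D=false, E=false, F=false}.
                  branch 1.2.2.1.2 (add ~C):
                    ○ open, literals {C=false, D=false, F=false}.
              branch 1.2.2.2 (add ~E):
                ~(E & C): β-rule — branch into ~E  //  ~C.
                  branch 1.2.2.2.1 (add ~E):
                    ○ open, literals {D=false, E=false}.
                  branch 1.2.2.2.2 (add ~C):
                    ○ open, literals {C=false, D=false, E=false}.
  branch 2 (add ((F & E) <-> A)):
    ((F & E) <-> A): β-rule — branch into (F & E), A  //  ~(F & E), ~A.
      branch 2.1 (add (F & E), A):
        (F & E): α-rule — add F, E.
        ○ open, literals {A=true, D=false, E=true, F=true}.
      branch 2.2 (add ~(F & E), ~A):
        ~(F & E): β-rule — branch into ~F  //  ~E.
          branch 2.2.1 (add ~F):
            ○ open, literals {A=false, D=false, F=false}.
          branch 2.2.2 (add ~E):
            ○ open, literals {A=false, D=false, E=false}.
0 branches closed, 10 open.
Each open branch fixes some atoms; the unmentioned ones are free. Counting distinct full assignments: branch {A=false, C=true, D=false, E=true, F=true} (B) contributes 2 new; branch {A=true, D=false, F=false} (C, B, E) contributes 8 new; branch {A=true, D=false, E=false} (C, B, F) contributes 4 new; branch {D=false, E=false, F=false} (C, A, B) contributes 4 new; branch {C=false, D=false, F=false} (A, B, E) contributes 2 new; branch {D=false, E=false} (C, A, B, F) contributes 4 new; branch {C=false, D=false, E=false} (A, B, F) contributes 0 new; branch {A=true, D=false, E=true, F=true} (C, B) contributes 4 new; branch {A=false, D=false, F=false} (C, B, E) contributes 2 new; branch {A=false, D=false, E=false} (C, B, F) contributes 0 new. Total: 30.

30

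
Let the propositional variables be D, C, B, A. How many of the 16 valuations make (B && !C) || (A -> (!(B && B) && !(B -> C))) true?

Initial set: {((B && !C) || (A -> (!(B && B) && !(B -> C))))}.
((B && !C) || (A -> (!(B && B) && !(B -> C)))): β-rule — branch into (B && !C)  //  (A -> (!(B && B) && !(B -> C))).
  branch 1 (add (B && !C)):
    (B && !C): α-rule — add B, !C.
    ○ open, literals {B=T, C=F}.
  branch 2 (add (A -> (!(B && B) && !(B -> C)))):
    (A -> (!(B && B) && !(B -> C))): β-rule — branch into !A  //  (!(B && B) && !(B -> C)).
      branch 2.1 (add !A):
        ○ open, literals {A=F}.
      branch 2.2 (add (!(B && B) && !(B -> C))):
        (!(B && B) && !(B -> C)): α-rule — add !(B && B), !(B -> C).
        !(B -> C): α-rule — add B, !C.
        !(B && B): β-rule — branch into !B  //  !B.
          branch 2.2.1 (add !B):
            × closes — contains both B and !B.
          branch 2.2.2 (add !B):
            × closes — contains both B and !B.
2 branches closed, 2 open.
Each open branch fixes some atoms; the unmentioned ones are free. Counting distinct full assignments: branch {B=T, C=F} (D, A) contributes 4 new; branch {A=F} (D, C, B) contributes 6 new. Total: 10.

10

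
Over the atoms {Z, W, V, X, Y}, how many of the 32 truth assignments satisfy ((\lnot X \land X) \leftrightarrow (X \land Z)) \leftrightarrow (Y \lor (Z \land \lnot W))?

Initial set: {T (((\lnot X \land X) \leftrightarrow (X \land Z)) \leftrightarrow (Y \lor (Z \land \lnot W)))}.
T (((\lnot X \land X) \leftrightarrow (X \land Z)) \leftrightarrow (Y \lor (Z \land \lnot W))): β-rule — branch into T ((\lnot X \land X) \leftrightarrow (X \land Z)), T (Y \lor (Z \land \lnot W))  //  F ((\lnot X \land X) \leftrightarrow (X \land Z)), F (Y \lor (Z \land \lnot W)).
  branch 1 (add T ((\lnot X \land X) \leftrightarrow (X \land Z)), T (Y \lor (Z \land \lnot W))):
    T ((\lnot X \land X) \leftrightarrow (X \land Z)): β-rule — branch into T (\lnot X \land X), T (X \land Z)  //  F (\lnot X \land X), F (X \land Z).
      branch 1.1 (add T (\lnot X \land X), T (X \land Z)):
        T (\lnot X \land X): α-rule — add T \lnot X, T X.
        × closes — contains both X and \lnot X.
      branch 1.2 (add F (\lnot X \land X), F (X \land Z)):
        T (Y \lor (Z \land \lnot W)): β-rule — branch into T Y  //  T (Z \land \lnot W).
          branch 1.2.1 (add T Y):
            F (\lnot X \land X): β-rule — branch into F \lnot X  //  F X.
              branch 1.2.1.1 (add F \lnot X):
                F (X \land Z): β-rule — branch into F X  //  F Z.
                  branch 1.2.1.1.1 (add F X):
                    × closes — contains both X and \lnot X.
                  branch 1.2.1.1.2 (add F Z):
                    ○ open, literals {X=true, Y=true, Z=false}.
              branch 1.2.1.2 (add F X):
                F (X \land Z): β-rule — branch into F X  //  F Z.
                  branch 1.2.1.2.1 (add F X):
                    ○ open, literals {X=false, Y=true}.
                  branch 1.2.1.2.2 (add F Z):
                    ○ open, literals {X=false, Y=true, Z=false}.
          branch 1.2.2 (add T (Z \land \lnot W)):
            T (Z \land \lnot W): α-rule — add T Z, T \lnot W.
            F (\lnot X \land X): β-rule — branch into F \lnot X  //  F X.
              branch 1.2.2.1 (add F \lnot X):
                F (X \land Z): β-rule — branch into F X  //  F Z.
                  branch 1.2.2.1.1 (add F X):
                    × closes — contains both X and \lnot X.
                  branch 1.2.2.1.2 (add F Z):
                    × closes — contains both Z and \lnot Z.
              branch 1.2.2.2 (add F X):
                F (X \land Z): β-rule — branch into F X  //  F Z.
                  branch 1.2.2.2.1 (add F X):
                    ○ open, literals {W=false, X=false, Z=true}.
                  branch 1.2.2.2.2 (add F Z):
                    × closes — contains both Z and \lnot Z.
  branch 2 (add F ((\lnot X \land X) \leftrightarrow (X \land Z)), F (Y \lor (Z \land \lnot W))):
    F (Y \lor (Z \land \lnot W)): α-rule — add F Y, F (Z \land \lnot W).
    F ((\lnot X \land X) \leftrightarrow (X \land Z)): β-rule — branch into T (\lnot X \land X), F (X \land Z)  //  F (\lnot X \land X), T (X \land Z).
      branch 2.1 (add T (\lnot X \land X), F (X \land Z)):
        T (\lnot X \land X): α-rule — add T \lnot X, T X.
        × closes — contains both X and \lnot X.
      branch 2.2 (add F (\lnot X \land X), T (X \land Z)):
        T (X \land Z): α-rule — add T X, T Z.
        F (Z \land \lnot W): β-rule — branch into F Z  //  F \lnot W.
          branch 2.2.1 (add F Z):
            × closes — contains both Z and \lnot Z.
          branch 2.2.2 (add F \lnot W):
            F (\lnot X \land X): β-rule — branch into F \lnot X  //  F X.
              branch 2.2.2.1 (add F \lnot X):
                ○ open, literals {W=true, X=true, Y=false, Z=true}.
              branch 2.2.2.2 (add F X):
                × closes — contains both X and \lnot X.
8 branches closed, 5 open.
Each open branch fixes some atoms; the unmentioned ones are free. Counting distinct full assignments: branch {X=true, Y=true, Z=false} (W, V) contributes 4 new; branch {X=false, Y=true} (Z, W, V) contributes 8 new; branch {X=false, Y=true, Z=false} (W, V) contributes 0 new; branch {W=false, X=false, Z=true} (V, Y) contributes 2 new; branch {W=true, X=true, Y=false, Z=true} (V) contributes 2 new. Total: 16.

16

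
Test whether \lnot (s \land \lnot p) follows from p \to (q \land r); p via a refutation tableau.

Yes

Initial set: {(p \to (q \land r)); p; \lnot \lnot (s \land \lnot p)}.
\lnot \lnot (s \land \lnot p): α-rule — add s, \lnot p.
× closes — contains both p and \lnot p.
All 1 branch closes.
Every branch closed, so the premises entail the conclusion.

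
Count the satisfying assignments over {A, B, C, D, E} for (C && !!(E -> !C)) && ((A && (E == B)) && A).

2

Initial set: {((C && !!(E -> !C)) && ((A && (E == B)) && A))}.
((C && !!(E -> !C)) && ((A && (E == B)) && A)): α-rule — add (C && !!(E -> !C)), ((A && (E == B)) && A).
(C && !!(E -> !C)): α-rule — add C, !!(E -> !C).
((A && (E == B)) && A): α-rule — add (A && (E == B)), A.
!!(E -> !C): drop double negation, giving (E -> !C).
(A && (E == B)): α-rule — add A, (E == B).
(E -> !C): β-rule — branch into !E  //  !C.
  branch 1 (add !E):
    (E == B): β-rule — branch into E, B  //  !E, !B.
      branch 1.1 (add E, B):
        × closes — contains both E and !E.
      branch 1.2 (add !E, !B):
        ○ open, literals {A=1, B=0, C=1, E=0}.
  branch 2 (add !C):
    × closes — contains both C and !C.
2 branches closed, 1 open.
Each open branch fixes some atoms; the unmentioned ones are free. Counting distinct full assignments: branch {A=1, B=0, C=1, E=0} (D) contributes 2 new. Total: 2.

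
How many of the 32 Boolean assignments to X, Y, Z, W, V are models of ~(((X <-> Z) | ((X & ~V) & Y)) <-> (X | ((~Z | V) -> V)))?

18

Initial set: {~(((X <-> Z) | ((X & ~V) & Y)) <-> (X | ((~Z | V) -> V)))}.
~(((X <-> Z) | ((X & ~V) & Y)) <-> (X | ((~Z | V) -> V))): β-rule — branch into ((X <-> Z) | ((X & ~V) & Y)), ~(X | ((~Z | V) -> V))  //  ~((X <-> Z) | ((X & ~V) & Y)), (X | ((~Z | V) -> V)).
  branch 1 (add ((X <-> Z) | ((X & ~V) & Y)), ~(X | ((~Z | V) -> V))):
    ~(X | ((~Z | V) -> V)): α-rule — add ~X, ~((~Z | V) -> V).
    ~((~Z | V) -> V): α-rule — add (~Z | V), ~V.
    ((X <-> Z) | ((X & ~V) & Y)): β-rule — branch into (X <-> Z)  //  ((X & ~V) & Y).
      branch 1.1 (add (X <-> Z)):
        (~Z | V): β-rule — branch into ~Z  //  V.
          branch 1.1.1 (add ~Z):
            (X <-> Z): β-rule — branch into X, Z  //  ~X, ~Z.
              branch 1.1.1.1 (add X, Z):
                × closes — contains both X and ~X.
              branch 1.1.1.2 (add ~X, ~Z):
                ○ open, literals {V=false, X=false, Z=false}.
          branch 1.1.2 (add V):
            × closes — contains both V and ~V.
      branch 1.2 (add ((X & ~V) & Y)):
        ((X & ~V) & Y): α-rule — add (X & ~V), Y.
        (X & ~V): α-rule — add X, ~V.
        × closes — contains both X and ~X.
  branch 2 (add ~((X <-> Z) | ((X & ~V) & Y)), (X | ((~Z | V) -> V))):
    ~((X <-> Z) | ((X & ~V) & Y)): α-rule — add ~(X <-> Z), ~((X & ~V) & Y).
    (X | ((~Z | V) -> V)): β-rule — branch into X  //  ((~Z | V) -> V).
      branch 2.1 (add X):
        ~(X <-> Z): β-rule — branch into X, ~Z  //  ~X, Z.
          branch 2.1.1 (add X, ~Z):
            ~((X & ~V) & Y): β-rule — branch into ~(X & ~V)  //  ~Y.
              branch 2.1.1.1 (add ~(X & ~V)):
                ~(X & ~V): β-rule — branch into ~X  //  ~~V.
                  branch 2.1.1.1.1 (add ~X):
                    × closes — contains both X and ~X.
                  branch 2.1.1.1.2 (add ~~V):
                    ○ open, literals {V=true, X=true, Z=false}.
              branch 2.1.1.2 (add ~Y):
                ○ open, literals {X=true, Y=false, Z=false}.
          branch 2.1.2 (add ~X, Z):
            × closes — contains both X and ~X.
      branch 2.2 (add ((~Z | V) -> V)):
        ~(X <-> Z): β-rule — branch into X, ~Z  //  ~X, Z.
          branch 2.2.1 (add X, ~Z):
            ~((X & ~V) & Y): β-rule — branch into ~(X & ~V)  //  ~Y.
              branch 2.2.1.1 (add ~(X & ~V)):
                ((~Z | V) -> V): β-rule — branch into ~(~Z | V)  //  V.
                  branch 2.2.1.1.1 (add ~(~Z | V)):
                    ~(~Z | V): α-rule — add ~~Z, ~V.
                    × closes — contains both Z and ~Z.
                  branch 2.2.1.1.2 (add V):
                    ~(X & ~V): β-rule — branch into ~X  //  ~~V.
                      branch 2.2.1.1.2.1 (add ~X):
                        × closes — contains both X and ~X.
                      branch 2.2.1.1.2.2 (add ~~V):
                        ○ open, literals {V=true, X=true, Z=false}.
              branch 2.2.1.2 (add ~Y):
                ((~Z | V) -> V): β-rule — branch into ~(~Z | V)  //  V.
                  branch 2.2.1.2.1 (add ~(~Z | V)):
                    ~(~Z | V): α-rule — add ~~Z, ~V.
                    × closes — contains both Z and ~Z.
                  branch 2.2.1.2.2 (add V):
                    ○ open, literals {V=true, X=true, Y=false, Z=false}.
          branch 2.2.2 (add ~X, Z):
            ~((X & ~V) & Y): β-rule — branch into ~(X & ~V)  //  ~Y.
              branch 2.2.2.1 (add ~(X & ~V)):
                ((~Z | V) -> V): β-rule — branch into ~(~Z | V)  //  V.
                  branch 2.2.2.1.1 (add ~(~Z | V)):
                    ~(~Z | V): α-rule — add ~~Z, ~V.
                    ~(X & ~V): β-rule — branch into ~X  //  ~~V.
                      branch 2.2.2.1.1.1 (add ~X):
                        ○ open, literals {V=false, X=false, Z=true}.
                      branch 2.2.2.1.1.2 (add ~~V):
                        × closes — contains both V and ~V.
                  branch 2.2.2.1.2 (add V):
                    ~(X & ~V): β-rule — branch into ~X  //  ~~V.
                      branch 2.2.2.1.2.1 (add ~X):
                        ○ open, literals {V=true, X=false, Z=true}.
                      branch 2.2.2.1.2.2 (add ~~V):
                        ○ open, literals {V=true, X=false, Z=true}.
              branch 2.2.2.2 (add ~Y):
                ((~Z | V) -> V): β-rule — branch into ~(~Z | V)  //  V.
                  branch 2.2.2.2.1 (add ~(~Z | V)):
                    ~(~Z | V): α-rule — add ~~Z, ~V.
                    ○ open, literals {V=false, X=false, Y=false, Z=true}.
                  branch 2.2.2.2.2 (add V):
                    ○ open, literals {V=true, X=false, Y=false, Z=true}.
9 branches closed, 10 open.
Each open branch fixes some atoms; the unmentioned ones are free. Counting distinct full assignments: branch {V=false, X=false, Z=false} (Y, W) contributes 4 new; branch {V=true, X=true, Z=false} (Y, W) contributes 4 new; branch {X=true, Y=false, Z=false} (W, V) contributes 2 new; branch {V=true, X=true, Z=false} (Y, W) contributes 0 new; branch {V=true, X=true, Y=false, Z=false} (W) contributes 0 new; branch {V=false, X=false, Z=true} (Y, W) contributes 4 new; branch {V=true, X=false, Z=true} (Y, W) contributes 4 new; branch {V=true, X=false, Z=true} (Y, W) contributes 0 new; branch {V=false, X=false, Y=false, Z=true} (W) contributes 0 new; branch {V=true, X=false, Y=false, Z=true} (W) contributes 0 new. Total: 18.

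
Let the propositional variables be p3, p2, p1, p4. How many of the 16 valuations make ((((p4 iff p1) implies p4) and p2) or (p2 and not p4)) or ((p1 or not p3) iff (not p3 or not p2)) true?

14

Initial set: {(((((p4 iff p1) implies p4) and p2) or (p2 and not p4)) or ((p1 or not p3) iff (not p3 or not p2)))}.
(((((p4 iff p1) implies p4) and p2) or (p2 and not p4)) or ((p1 or not p3) iff (not p3 or not p2))): β-rule — branch into ((((p4 iff p1) implies p4) and p2) or (p2 and not p4))  //  ((p1 or not p3) iff (not p3 or not p2)).
  branch 1 (add ((((p4 iff p1) implies p4) and p2) or (p2 and not p4))):
    ((((p4 iff p1) implies p4) and p2) or (p2 and not p4)): β-rule — branch into (((p4 iff p1) implies p4) and p2)  //  (p2 and not p4).
      branch 1.1 (add (((p4 iff p1) implies p4) and p2)):
        (((p4 iff p1) implies p4) and p2): α-rule — add ((p4 iff p1) implies p4), p2.
        ((p4 iff p1) implies p4): β-rule — branch into not (p4 iff p1)  //  p4.
          branch 1.1.1 (add not (p4 iff p1)):
            not (p4 iff p1): β-rule — branch into p4, not p1  //  not p4, p1.
              branch 1.1.1.1 (add p4, not p1):
                ○ open, literals {p1=false, p2=true, p4=true}.
              branch 1.1.1.2 (add not p4, p1):
                ○ open, literals {p1=true, p2=true, p4=false}.
          branch 1.1.2 (add p4):
            ○ open, literals {p2=true, p4=true}.
      branch 1.2 (add (p2 and not p4)):
        (p2 and not p4): α-rule — add p2, not p4.
        ○ open, literals {p2=true, p4=false}.
  branch 2 (add ((p1 or not p3) iff (not p3 or not p2))):
    ((p1 or not p3) iff (not p3 or not p2)): β-rule — branch into (p1 or not p3), (not p3 or not p2)  //  not (p1 or not p3), not (not p3 or not p2).
      branch 2.1 (add (p1 or not p3), (not p3 or not p2)):
        (p1 or not p3): β-rule — branch into p1  //  not p3.
          branch 2.1.1 (add p1):
            (not p3 or not p2): β-rule — branch into not p3  //  not p2.
              branch 2.1.1.1 (add not p3):
                ○ open, literals {p1=true, p3=false}.
              branch 2.1.1.2 (add not p2):
                ○ open, literals {p1=true, p2=false}.
          branch 2.1.2 (add not p3):
            (not p3 or not p2): β-rule — branch into not p3  //  not p2.
              branch 2.1.2.1 (add not p3):
                ○ open, literals {p3=false}.
              branch 2.1.2.2 (add not p2):
                ○ open, literals {p2=false, p3=false}.
      branch 2.2 (add not (p1 or not p3), not (not p3 or not p2)):
        not (p1 or not p3): α-rule — add not p1, not not p3.
        not (not p3 or not p2): α-rule — add not not p3, not not p2.
        ○ open, literals {p1=false, p2=true, p3=true}.
0 branches closed, 9 open.
Each open branch fixes some atoms; the unmentioned ones are free. Counting distinct full assignments: branch {p1=false, p2=true, p4=true} (p3) contributes 2 new; branch {p1=true, p2=true, p4=false} (p3) contributes 2 new; branch {p2=true, p4=true} (p3, p1) contributes 2 new; branch {p2=true, p4=false} (p3, p1) contributes 2 new; branch {p1=true, p3=false} (p2, p4) contributes 2 new; branch {p1=true, p2=false} (p3, p4) contributes 2 new; branch {p3=false} (p2, p1, p4) contributes 2 new; branch {p2=false, p3=false} (p1, p4) contributes 0 new; branch {p1=false, p2=true, p3=true} (p4) contributes 0 new. Total: 14.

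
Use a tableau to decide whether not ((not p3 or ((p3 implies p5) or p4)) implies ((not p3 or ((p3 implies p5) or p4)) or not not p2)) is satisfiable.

Initial set: {not ((not p3 or ((p3 implies p5) or p4)) implies ((not p3 or ((p3 implies p5) or p4)) or not not p2))}.
not ((not p3 or ((p3 implies p5) or p4)) implies ((not p3 or ((p3 implies p5) or p4)) or not not p2)): α-rule — add (not p3 or ((p3 implies p5) or p4)), not ((not p3 or ((p3 implies p5) or p4)) or not not p2).
not ((not p3 or ((p3 implies p5) or p4)) or not not p2): α-rule — add not (not p3 or ((p3 implies p5) or p4)), not not not p2.
not (not p3 or ((p3 implies p5) or p4)): α-rule — add not not p3, not ((p3 implies p5) or p4).
not not not p2: drop double negation, giving not p2.
not ((p3 implies p5) or p4): α-rule — add not (p3 implies p5), not p4.
not (p3 implies p5): α-rule — add p3, not p5.
(not p3 or ((p3 implies p5) or p4)): β-rule — branch into not p3  //  ((p3 implies p5) or p4).
  branch 1 (add not p3):
    × closes — contains both p3 and not p3.
  branch 2 (add ((p3 implies p5) or p4)):
    ((p3 implies p5) or p4): β-rule — branch into (p3 implies p5)  //  p4.
      branch 2.1 (add (p3 implies p5)):
        (p3 implies p5): β-rule — branch into not p3  //  p5.
          branch 2.1.1 (add not p3):
            × closes — contains both p3 and not p3.
          branch 2.1.2 (add p5):
            × closes — contains both p5 and not p5.
      branch 2.2 (add p4):
        × closes — contains both p4 and not p4.
All 4 branches close.
Every branch closed; the formula is unsatisfiable.

Unsatisfiable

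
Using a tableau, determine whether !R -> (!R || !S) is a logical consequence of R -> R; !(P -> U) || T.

Initial set: {(R -> R); (!(P -> U) || T); !(!R -> (!R || !S))}.
!(!R -> (!R || !S)): α-rule — add !R, !(!R || !S).
!(!R || !S): α-rule — add !!R, !!S.
× closes — contains both R and !R.
All 1 branch closes.
Every branch closed, so the premises entail the conclusion.

Yes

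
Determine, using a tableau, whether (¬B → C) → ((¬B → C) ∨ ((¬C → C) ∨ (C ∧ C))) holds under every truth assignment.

Assume the negation and expand:
Initial set: {¬((¬B → C) → ((¬B → C) ∨ ((¬C → C) ∨ (C ∧ C))))}.
¬((¬B → C) → ((¬B → C) ∨ ((¬C → C) ∨ (C ∧ C)))): α-rule — add (¬B → C), ¬((¬B → C) ∨ ((¬C → C) ∨ (C ∧ C))).
¬((¬B → C) ∨ ((¬C → C) ∨ (C ∧ C))): α-rule — add ¬(¬B → C), ¬((¬C → C) ∨ (C ∧ C)).
¬(¬B → C): α-rule — add ¬B, ¬C.
¬((¬C → C) ∨ (C ∧ C)): α-rule — add ¬(¬C → C), ¬(C ∧ C).
¬(¬C → C): α-rule — add ¬C, ¬C.
(¬B → C): β-rule — branch into ¬¬B  //  C.
  branch 1 (add ¬¬B):
    × closes — contains both B and ¬B.
  branch 2 (add C):
    × closes — contains both C and ¬C.
All 2 branches close.
Every branch closed, so the negation is unsatisfiable and the formula is valid.

Valid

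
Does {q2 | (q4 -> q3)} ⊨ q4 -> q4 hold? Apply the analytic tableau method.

Yes

Initial set: {(q2 | (q4 -> q3)); ~(q4 -> q4)}.
~(q4 -> q4): α-rule — add q4, ~q4.
× closes — contains both q4 and ~q4.
All 1 branch closes.
Every branch closed, so the premises entail the conclusion.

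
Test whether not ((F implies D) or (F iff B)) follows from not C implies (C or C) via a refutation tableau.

No

Initial set: {(not C implies (C or C)); not not ((F implies D) or (F iff B))}.
(not C implies (C or C)): β-rule — branch into not not C  //  (C or C).
  branch 1 (add not not C):
    not not ((F implies D) or (F iff B)): β-rule — branch into (F implies D)  //  (F iff B).
      branch 1.1 (add (F implies D)):
        (F implies D): β-rule — branch into not F  //  D.
          branch 1.1.1 (add not F):
            ○ open, literals {C=T, F=F}.
          branch 1.1.2 (add D):
            ○ open, literals {C=T, D=T}.
      branch 1.2 (add (F iff B)):
        (F iff B): β-rule — branch into F, B  //  not F, not B.
          branch 1.2.1 (add F, B):
            ○ open, literals {B=T, C=T, F=T}.
          branch 1.2.2 (add not F, not B):
            ○ open, literals {B=F, C=T, F=F}.
  branch 2 (add (C or C)):
    not not ((F implies D) or (F iff B)): β-rule — branch into (F implies D)  //  (F iff B).
      branch 2.1 (add (F implies D)):
        (C or C): β-rule — branch into C  //  C.
          branch 2.1.1 (add C):
            (F implies D): β-rule — branch into not F  //  D.
              branch 2.1.1.1 (add not F):
                ○ open, literals {C=T, F=F}.
              branch 2.1.1.2 (add D):
                ○ open, literals {C=T, D=T}.
          branch 2.1.2 (add C):
            (F implies D): β-rule — branch into not F  //  D.
              branch 2.1.2.1 (add not F):
                ○ open, literals {C=T, F=F}.
              branch 2.1.2.2 (add D):
                ○ open, literals {C=T, D=T}.
      branch 2.2 (add (F iff B)):
        (C or C): β-rule — branch into C  //  C.
          branch 2.2.1 (add C):
            (F iff B): β-rule — branch into F, B  //  not F, not B.
              branch 2.2.1.1 (add F, B):
                ○ open, literals {B=T, C=T, F=T}.
              branch 2.2.1.2 (add not F, not B):
                ○ open, literals {B=F, C=T, F=F}.
          branch 2.2.2 (add C):
            (F iff B): β-rule — branch into F, B  //  not F, not B.
              branch 2.2.2.1 (add F, B):
                ○ open, literals {B=T, C=T, F=T}.
              branch 2.2.2.2 (add not F, not B):
                ○ open, literals {B=F, C=T, F=F}.
0 branches closed, 12 open.
An open branch gives a countermodel: C=T, F=F (unmentioned atoms arbitrary); the premises hold there but the conclusion fails.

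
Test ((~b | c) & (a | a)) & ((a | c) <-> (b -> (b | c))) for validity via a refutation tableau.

Assume the negation and expand:
Initial set: {~(((~b | c) & (a | a)) & ((a | c) <-> (b -> (b | c))))}.
~(((~b | c) & (a | a)) & ((a | c) <-> (b -> (b | c)))): β-rule — branch into ~((~b | c) & (a | a))  //  ~((a | c) <-> (b -> (b | c))).
  branch 1 (add ~((~b | c) & (a | a))):
    ~((~b | c) & (a | a)): β-rule — branch into ~(~b | c)  //  ~(a | a).
      branch 1.1 (add ~(~b | c)):
        ~(~b | c): α-rule — add ~~b, ~c.
        ○ open, literals {b=true, c=false}.
      branch 1.2 (add ~(a | a)):
        ~(a | a): α-rule — add ~a, ~a.
        ○ open, literals {a=false}.
  branch 2 (add ~((a | c) <-> (b -> (b | c)))):
    ~((a | c) <-> (b -> (b | c))): β-rule — branch into (a | c), ~(b -> (b | c))  //  ~(a | c), (b -> (b | c)).
      branch 2.1 (add (a | c), ~(b -> (b | c))):
        ~(b -> (b | c)): α-rule — add b, ~(b | c).
        ~(b | c): α-rule — add ~b, ~c.
        × closes — contains both b and ~b.
      branch 2.2 (add ~(a | c), (b -> (b | c))):
        ~(a | c): α-rule — add ~a, ~c.
        (b -> (b | c)): β-rule — branch into ~b  //  (b | c).
          branch 2.2.1 (add ~b):
            ○ open, literals {a=false, b=false, c=false}.
          branch 2.2.2 (add (b | c)):
            (b | c): β-rule — branch into b  //  c.
              branch 2.2.2.1 (add b):
                ○ open, literals {a=false, b=true, c=false}.
              branch 2.2.2.2 (add c):
                × closes — contains both c and ~c.
2 branches closed, 4 open.
An open branch gives a countermodel: b=true, c=false (unmentioned atoms arbitrary); under it the original formula is false.

Not valid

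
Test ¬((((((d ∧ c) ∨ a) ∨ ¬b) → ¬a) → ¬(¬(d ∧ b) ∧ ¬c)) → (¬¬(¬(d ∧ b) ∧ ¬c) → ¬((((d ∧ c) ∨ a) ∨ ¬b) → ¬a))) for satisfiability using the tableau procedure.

Initial set: {¬((((((d ∧ c) ∨ a) ∨ ¬b) → ¬a) → ¬(¬(d ∧ b) ∧ ¬c)) → (¬¬(¬(d ∧ b) ∧ ¬c) → ¬((((d ∧ c) ∨ a) ∨ ¬b) → ¬a)))}.
¬((((((d ∧ c) ∨ a) ∨ ¬b) → ¬a) → ¬(¬(d ∧ b) ∧ ¬c)) → (¬¬(¬(d ∧ b) ∧ ¬c) → ¬((((d ∧ c) ∨ a) ∨ ¬b) → ¬a))): α-rule — add (((((d ∧ c) ∨ a) ∨ ¬b) → ¬a) → ¬(¬(d ∧ b) ∧ ¬c)), ¬(¬¬(¬(d ∧ b) ∧ ¬c) → ¬((((d ∧ c) ∨ a) ∨ ¬b) → ¬a)).
¬(¬¬(¬(d ∧ b) ∧ ¬c) → ¬((((d ∧ c) ∨ a) ∨ ¬b) → ¬a)): α-rule — add ¬¬(¬(d ∧ b) ∧ ¬c), ¬¬((((d ∧ c) ∨ a) ∨ ¬b) → ¬a).
¬¬(¬(d ∧ b) ∧ ¬c): drop double negation, giving (¬(d ∧ b) ∧ ¬c).
(¬(d ∧ b) ∧ ¬c): α-rule — add ¬(d ∧ b), ¬c.
(((((d ∧ c) ∨ a) ∨ ¬b) → ¬a) → ¬(¬(d ∧ b) ∧ ¬c)): β-rule — branch into ¬((((d ∧ c) ∨ a) ∨ ¬b) → ¬a)  //  ¬(¬(d ∧ b) ∧ ¬c).
  branch 1 (add ¬((((d ∧ c) ∨ a) ∨ ¬b) → ¬a)):
    ¬((((d ∧ c) ∨ a) ∨ ¬b) → ¬a): α-rule — add (((d ∧ c) ∨ a) ∨ ¬b), ¬¬a.
    ¬¬((((d ∧ c) ∨ a) ∨ ¬b) → ¬a): β-rule — branch into ¬(((d ∧ c) ∨ a) ∨ ¬b)  //  ¬a.
      branch 1.1 (add ¬(((d ∧ c) ∨ a) ∨ ¬b)):
        ¬(((d ∧ c) ∨ a) ∨ ¬b): α-rule — add ¬((d ∧ c) ∨ a), ¬¬b.
        ¬((d ∧ c) ∨ a): α-rule — add ¬(d ∧ c), ¬a.
        × closes — contains both a and ¬a.
      branch 1.2 (add ¬a):
        × closes — contains both a and ¬a.
  branch 2 (add ¬(¬(d ∧ b) ∧ ¬c)):
    ¬¬((((d ∧ c) ∨ a) ∨ ¬b) → ¬a): β-rule — branch into ¬(((d ∧ c) ∨ a) ∨ ¬b)  //  ¬a.
      branch 2.1 (add ¬(((d ∧ c) ∨ a) ∨ ¬b)):
        ¬(((d ∧ c) ∨ a) ∨ ¬b): α-rule — add ¬((d ∧ c) ∨ a), ¬¬b.
        ¬((d ∧ c) ∨ a): α-rule — add ¬(d ∧ c), ¬a.
        ¬(d ∧ b): β-rule — branch into ¬d  //  ¬b.
          branch 2.1.1 (add ¬d):
            ¬(¬(d ∧ b) ∧ ¬c): β-rule — branch into ¬¬(d ∧ b)  //  ¬¬c.
              branch 2.1.1.1 (add ¬¬(d ∧ b)):
                ¬¬(d ∧ b): α-rule — add d, b.
                × closes — contains both d and ¬d.
              branch 2.1.1.2 (add ¬¬c):
                × closes — contains both c and ¬c.
          branch 2.1.2 (add ¬b):
            × closes — contains both b and ¬b.
      branch 2.2 (add ¬a):
        ¬(d ∧ b): β-rule — branch into ¬d  //  ¬b.
          branch 2.2.1 (add ¬d):
            ¬(¬(d ∧ b) ∧ ¬c): β-rule — branch into ¬¬(d ∧ b)  //  ¬¬c.
              branch 2.2.1.1 (add ¬¬(d ∧ b)):
                ¬¬(d ∧ b): α-rule — add d, b.
                × closes — contains both d and ¬d.
              branch 2.2.1.2 (add ¬¬c):
                × closes — contains both c and ¬c.
          branch 2.2.2 (add ¬b):
            ¬(¬(d ∧ b) ∧ ¬c): β-rule — branch into ¬¬(d ∧ b)  //  ¬¬c.
              branch 2.2.2.1 (add ¬¬(d ∧ b)):
                ¬¬(d ∧ b): α-rule — add d, b.
                × closes — contains both b and ¬b.
              branch 2.2.2.2 (add ¬¬c):
                × closes — contains both c and ¬c.
All 9 branches close.
Every branch closed; the formula is unsatisfiable.

Unsatisfiable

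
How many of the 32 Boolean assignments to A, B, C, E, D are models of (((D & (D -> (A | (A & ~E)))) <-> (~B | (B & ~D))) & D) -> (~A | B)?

Initial set: {((((D & (D -> (A | (A & ~E)))) <-> (~B | (B & ~D))) & D) -> (~A | B))}.
((((D & (D -> (A | (A & ~E)))) <-> (~B | (B & ~D))) & D) -> (~A | B)): β-rule — branch into ~(((D & (D -> (A | (A & ~E)))) <-> (~B | (B & ~D))) & D)  //  (~A | B).
  branch 1 (add ~(((D & (D -> (A | (A & ~E)))) <-> (~B | (B & ~D))) & D)):
    ~(((D & (D -> (A | (A & ~E)))) <-> (~B | (B & ~D))) & D): β-rule — branch into ~((D & (D -> (A | (A & ~E)))) <-> (~B | (B & ~D)))  //  ~D.
      branch 1.1 (add ~((D & (D -> (A | (A & ~E)))) <-> (~B | (B & ~D)))):
        ~((D & (D -> (A | (A & ~E)))) <-> (~B | (B & ~D))): β-rule — branch into (D & (D -> (A | (A & ~E)))), ~(~B | (B & ~D))  //  ~(D & (D -> (A | (A & ~E)))), (~B | (B & ~D)).
          branch 1.1.1 (add (D & (D -> (A | (A & ~E)))), ~(~B | (B & ~D))):
            (D & (D -> (A | (A & ~E)))): α-rule — add D, (D -> (A | (A & ~E))).
            ~(~B | (B & ~D)): α-rule — add ~~B, ~(B & ~D).
            (D -> (A | (A & ~E))): β-rule — branch into ~D  //  (A | (A & ~E)).
              branch 1.1.1.1 (add ~D):
                × closes — contains both D and ~D.
              branch 1.1.1.2 (add (A | (A & ~E))):
                ~(B & ~D): β-rule — branch into ~B  //  ~~D.
                  branch 1.1.1.2.1 (add ~B):
                    × closes — contains both B and ~B.
                  branch 1.1.1.2.2 (add ~~D):
                    (A | (A & ~E)): β-rule — branch into A  //  (A & ~E).
                      branch 1.1.1.2.2.1 (add A):
                        ○ open, literals {A=T, B=T, D=T}.
                      branch 1.1.1.2.2.2 (add (A & ~E)):
                        (A & ~E): α-rule — add A, ~E.
                        ○ open, literals {A=T, B=T, D=T, E=F}.
          branch 1.1.2 (add ~(D & (D -> (A | (A & ~E)))), (~B | (B & ~D))):
            ~(D & (D -> (A | (A & ~E)))): β-rule — branch into ~D  //  ~(D -> (A | (A & ~E))).
              branch 1.1.2.1 (add ~D):
                (~B | (B & ~D)): β-rule — branch into ~B  //  (B & ~D).
                  branch 1.1.2.1.1 (add ~B):
                    ○ open, literals {B=F, D=F}.
                  branch 1.1.2.1.2 (add (B & ~D)):
                    (B & ~D): α-rule — add B, ~D.
                    ○ open, literals {B=T, D=F}.
              branch 1.1.2.2 (add ~(D -> (A | (A & ~E)))):
                ~(D -> (A | (A & ~E))): α-rule — add D, ~(A | (A & ~E)).
                ~(A | (A & ~E)): α-rule — add ~A, ~(A & ~E).
                (~B | (B & ~D)): β-rule — branch into ~B  //  (B & ~D).
                  branch 1.1.2.2.1 (add ~B):
                    ~(A & ~E): β-rule — branch into ~A  //  ~~E.
                      branch 1.1.2.2.1.1 (add ~A):
                        ○ open, literals {A=F, B=F, D=T}.
                      branch 1.1.2.2.1.2 (add ~~E):
                        ○ open, literals {A=F, B=F, D=T, E=T}.
                  branch 1.1.2.2.2 (add (B & ~D)):
                    (B & ~D): α-rule — add B, ~D.
                    × closes — contains both D and ~D.
      branch 1.2 (add ~D):
        ○ open, literals {D=F}.
  branch 2 (add (~A | B)):
    (~A | B): β-rule — branch into ~A  //  B.
      branch 2.1 (add ~A):
        ○ open, literals {A=F}.
      branch 2.2 (add B):
        ○ open, literals {B=T}.
3 branches closed, 9 open.
Each open branch fixes some atoms; the unmentioned ones are free. Counting distinct full assignments: branch {A=T, B=T, D=T} (C, E) contributes 4 new; branch {A=T, B=T, D=T, E=F} (C) contributes 0 new; branch {B=F, D=F} (A, C, E) contributes 8 new; branch {B=T, D=F} (A, C, E) contributes 8 new; branch {A=F, B=F, D=T} (C, E) contributes 4 new; branch {A=F, B=F, D=T, E=T} (C) contributes 0 new; branch {D=F} (A, B, C, E) contributes 0 new; branch {A=F} (B, C, E, D) contributes 4 new; branch {B=T} (A, C, E, D) contributes 0 new. Total: 28.

28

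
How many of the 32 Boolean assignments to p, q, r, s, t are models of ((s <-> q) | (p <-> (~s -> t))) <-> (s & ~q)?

Initial set: {T (((s <-> q) | (p <-> (~s -> t))) <-> (s & ~q))}.
T (((s <-> q) | (p <-> (~s -> t))) <-> (s & ~q)): β-rule — branch into T ((s <-> q) | (p <-> (~s -> t))), T (s & ~q)  //  F ((s <-> q) | (p <-> (~s -> t))), F (s & ~q).
  branch 1 (add T ((s <-> q) | (p <-> (~s -> t))), T (s & ~q)):
    T (s & ~q): α-rule — add T s, T ~q.
    T ((s <-> q) | (p <-> (~s -> t))): β-rule — branch into T (s <-> q)  //  T (p <-> (~s -> t)).
      branch 1.1 (add T (s <-> q)):
        T (s <-> q): β-rule — branch into T s, T q  //  F s, F q.
          branch 1.1.1 (add T s, T q):
            × closes — contains both q and ~q.
          branch 1.1.2 (add F s, F q):
            × closes — contains both s and ~s.
      branch 1.2 (add T (p <-> (~s -> t))):
        T (p <-> (~s -> t)): β-rule — branch into T p, T (~s -> t)  //  F p, F (~s -> t).
          branch 1.2.1 (add T p, T (~s -> t)):
            T (~s -> t): β-rule — branch into F ~s  //  T t.
              branch 1.2.1.1 (add F ~s):
                ○ open, literals {p=1, q=0, s=1}.
              branch 1.2.1.2 (add T t):
                ○ open, literals {p=1, q=0, s=1, t=1}.
          branch 1.2.2 (add F p, F (~s -> t)):
            F (~s -> t): α-rule — add T ~s, F t.
            × closes — contains both s and ~s.
  branch 2 (add F ((s <-> q) | (p <-> (~s -> t))), F (s & ~q)):
    F ((s <-> q) | (p <-> (~s -> t))): α-rule — add F (s <-> q), F (p <-> (~s -> t)).
    F (s & ~q): β-rule — branch into F s  //  F ~q.
      branch 2.1 (add F s):
        F (s <-> q): β-rule — branch into T s, F q  //  F s, T q.
          branch 2.1.1 (add T s, F q):
            × closes — contains both s and ~s.
          branch 2.1.2 (add F s, T q):
            F (p <-> (~s -> t)): β-rule — branch into T p, F (~s -> t)  //  F p, T (~s -> t).
              branch 2.1.2.1 (add T p, F (~s -> t)):
                F (~s -> t): α-rule — add T ~s, F t.
                ○ open, literals {p=1, q=1, s=0, t=0}.
              branch 2.1.2.2 (add F p, T (~s -> t)):
                T (~s -> t): β-rule — branch into F ~s  //  T t.
                  branch 2.1.2.2.1 (add F ~s):
                    × closes — contains both s and ~s.
                  branch 2.1.2.2.2 (add T t):
                    ○ open, literals {p=0, q=1, s=0, t=1}.
      branch 2.2 (add F ~q):
        F (s <-> q): β-rule — branch into T s, F q  //  F s, T q.
          branch 2.2.1 (add T s, F q):
            × closes — contains both q and ~q.
          branch 2.2.2 (add F s, T q):
            F (p <-> (~s -> t)): β-rule — branch into T p, F (~s -> t)  //  F p, T (~s -> t).
              branch 2.2.2.1 (add T p, F (~s -> t)):
                F (~s -> t): α-rule — add T ~s, F t.
                ○ open, literals {p=1, q=1, s=0, t=0}.
              branch 2.2.2.2 (add F p, T (~s -> t)):
                T (~s -> t): β-rule — branch into F ~s  //  T t.
                  branch 2.2.2.2.1 (add F ~s):
                    × closes — contains both s and ~s.
                  branch 2.2.2.2.2 (add T t):
                    ○ open, literals {p=0, q=1, s=0, t=1}.
7 branches closed, 6 open.
Each open branch fixes some atoms; the unmentioned ones are free. Counting distinct full assignments: branch {p=1, q=0, s=1} (r, t) contributes 4 new; branch {p=1, q=0, s=1, t=1} (r) contributes 0 new; branch {p=1, q=1, s=0, t=0} (r) contributes 2 new; branch {p=0, q=1, s=0, t=1} (r) contributes 2 new; branch {p=1, q=1, s=0, t=0} (r) contributes 0 new; branch {p=0, q=1, s=0, t=1} (r) contributes 0 new. Total: 8.

8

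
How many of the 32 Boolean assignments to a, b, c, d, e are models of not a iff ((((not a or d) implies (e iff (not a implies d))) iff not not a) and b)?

14

Initial set: {T (not a iff ((((not a or d) implies (e iff (not a implies d))) iff not not a) and b))}.
T (not a iff ((((not a or d) implies (e iff (not a implies d))) iff not not a) and b)): β-rule — branch into T not a, T ((((not a or d) implies (e iff (not a implies d))) iff not not a) and b)  //  F not a, F ((((not a or d) implies (e iff (not a implies d))) iff not not a) and b).
  branch 1 (add T not a, T ((((not a or d) implies (e iff (not a implies d))) iff not not a) and b)):
    T ((((not a or d) implies (e iff (not a implies d))) iff not not a) and b): α-rule — add T (((not a or d) implies (e iff (not a implies d))) iff not not a), T b.
    T (((not a or d) implies (e iff (not a implies d))) iff not not a): β-rule — branch into T ((not a or d) implies (e iff (not a implies d))), T not not a  //  F ((not a or d) implies (e iff (not a implies d))), F not not a.
      branch 1.1 (add T ((not a or d) implies (e iff (not a implies d))), T not not a):
        T not not a: drop double negation, giving T a.
        × closes — contains both a and not a.
      branch 1.2 (add F ((not a or d) implies (e iff (not a implies d))), F not not a):
        F ((not a or d) implies (e iff (not a implies d))): α-rule — add T (not a or d), F (e iff (not a implies d)).
        F not not a: drop double negation, giving F a.
        T (not a or d): β-rule — branch into T not a  //  T d.
          branch 1.2.1 (add T not a):
            F (e iff (not a implies d)): β-rule — branch into T e, F (not a implies d)  //  F e, T (not a implies d).
              branch 1.2.1.1 (add T e, F (not a implies d)):
                F (not a implies d): α-rule — add T not a, F d.
                ○ open, literals {a=0, b=1, d=0, e=1}.
              branch 1.2.1.2 (add F e, T (not a implies d)):
                T (not a implies d): β-rule — branch into F not a  //  T d.
                  branch 1.2.1.2.1 (add F not a):
                    × closes — contains both a and not a.
                  branch 1.2.1.2.2 (add T d):
                    ○ open, literals {a=0, b=1, d=1, e=0}.
          branch 1.2.2 (add T d):
            F (e iff (not a implies d)): β-rule — branch into T e, F (not a implies d)  //  F e, T (not a implies d).
              branch 1.2.2.1 (add T e, F (not a implies d)):
                F (not a implies d): α-rule — add T not a, F d.
                × closes — contains both d and not d.
              branch 1.2.2.2 (add F e, T (not a implies d)):
                T (not a implies d): β-rule — branch into F not a  //  T d.
                  branch 1.2.2.2.1 (add F not a):
                    × closes — contains both a and not a.
                  branch 1.2.2.2.2 (add T d):
                    ○ open, literals {a=0, b=1, d=1, e=0}.
  branch 2 (add F not a, F ((((not a or d) implies (e iff (not a implies d))) iff not not a) and b)):
    F ((((not a or d) implies (e iff (not a implies d))) iff not not a) and b): β-rule — branch into F (((not a or d) implies (e iff (not a implies d))) iff not not a)  //  F b.
      branch 2.1 (add F (((not a or d) implies (e iff (not a implies d))) iff not not a)):
        F (((not a or d) implies (e iff (not a implies d))) iff not not a): β-rule — branch into T ((not a or d) implies (e iff (not a implies d))), F not not a  //  F ((not a or d) implies (e iff (not a implies d))), T not not a.
          branch 2.1.1 (add T ((not a or d) implies (e iff (not a implies d))), F not not a):
            F not not a: drop double negation, giving F a.
            × closes — contains both a and not a.
          branch 2.1.2 (add F ((not a or d) implies (e iff (not a implies d))), T not not a):
            F ((not a or d) implies (e iff (not a implies d))): α-rule — add T (not a or d), F (e iff (not a implies d)).
            T not not a: drop double negation, giving T a.
            T (not a or d): β-rule — branch into T not a  //  T d.
              branch 2.1.2.1 (add T not a):
                × closes — contains both a and not a.
              branch 2.1.2.2 (add T d):
                F (e iff (not a implies d)): β-rule — branch into T e, F (not a implies d)  //  F e, T (not a implies d).
                  branch 2.1.2.2.1 (add T e, F (not a implies d)):
                    F (not a implies d): α-rule — add T not a, F d.
                    × closes — contains both a and not a.
                  branch 2.1.2.2.2 (add F e, T (not a implies d)):
                    T (not a implies d): β-rule — branch into F not a  //  T d.
                      branch 2.1.2.2.2.1 (add F not a):
                        ○ open, literals {a=1, d=1, e=0}.
                      branch 2.1.2.2.2.2 (add T d):
                        ○ open, literals {a=1, d=1, e=0}.
      branch 2.2 (add F b):
        ○ open, literals {a=1, b=0}.
7 branches closed, 6 open.
Each open branch fixes some atoms; the unmentioned ones are free. Counting distinct full assignments: branch {a=0, b=1, d=0, e=1} (c) contributes 2 new; branch {a=0, b=1, d=1, e=0} (c) contributes 2 new; branch {a=0, b=1, d=1, e=0} (c) contributes 0 new; branch {a=1, d=1, e=0} (b, c) contributes 4 new; branch {a=1, d=1, e=0} (b, c) contributes 0 new; branch {a=1, b=0} (c, d, e) contributes 6 new. Total: 14.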